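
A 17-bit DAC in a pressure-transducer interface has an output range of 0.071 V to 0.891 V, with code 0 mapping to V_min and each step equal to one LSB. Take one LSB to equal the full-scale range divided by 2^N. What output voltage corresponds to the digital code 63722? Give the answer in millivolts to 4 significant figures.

469.7 mV

Span: 0.891 V − (0.071 V) = 0.82 V. LSB = 0.82 V / 2^17.
Output = V_min + (63722/131072) × range = 0.071 + 0.486160 × 0.82 V
      = 0.071 + 0.398651 = 0.469651 V.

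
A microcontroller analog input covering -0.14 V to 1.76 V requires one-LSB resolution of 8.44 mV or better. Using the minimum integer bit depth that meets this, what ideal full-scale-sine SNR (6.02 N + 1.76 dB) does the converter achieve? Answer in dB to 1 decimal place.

Range = 1.76 − (-0.14) = 1.9 V.
Need 2^N ≥ 1.9 V / 8.44 mV = 225.1 → N_min = 8.
SNR = 6.02 × 8 + 1.76 = 49.92 dB.

49.9 dB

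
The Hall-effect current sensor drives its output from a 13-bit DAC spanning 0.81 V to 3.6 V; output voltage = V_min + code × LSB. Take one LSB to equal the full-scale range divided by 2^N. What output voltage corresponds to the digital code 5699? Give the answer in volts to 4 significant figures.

The full-scale span is 3.6 − (0.81) = 2.79 V. LSB = 2.79 V / 2^13.
Output = V_min + (5699/8192) × range = 0.81 + 0.695679 × 2.79 V
      = 0.81 V + 1.94094 V = 2.75094 V.

2.751 V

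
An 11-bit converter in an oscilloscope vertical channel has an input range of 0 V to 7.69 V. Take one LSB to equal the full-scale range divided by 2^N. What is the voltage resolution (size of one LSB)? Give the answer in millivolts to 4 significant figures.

Range is 7.69 V.
2^11 = 2048 levels.
One LSB is 7.69 V / 2048 = 3.755 mV.

3.755 mV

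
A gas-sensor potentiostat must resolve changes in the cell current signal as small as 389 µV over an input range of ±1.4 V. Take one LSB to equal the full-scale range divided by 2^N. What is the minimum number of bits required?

The full-scale span is 1.4 − (-1.4) = 2.8 V.
2.8 V / 389 µV = 7198. Since 2^12 = 4096 and 2^13 = 8192, N = 13.

13 bits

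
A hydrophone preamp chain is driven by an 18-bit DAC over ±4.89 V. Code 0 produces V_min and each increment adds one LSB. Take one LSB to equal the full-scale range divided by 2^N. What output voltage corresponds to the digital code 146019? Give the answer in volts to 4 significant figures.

0.5576 V

Full-scale range = 4.89 V − (-4.89 V) = 9.78 V. LSB = 9.78 V / 2^18.
Output = V_min + (146019/262144) × range = -4.89 + 0.557018 × 9.78 V
      = -4.89 + 5.44764 = 0.557639 V.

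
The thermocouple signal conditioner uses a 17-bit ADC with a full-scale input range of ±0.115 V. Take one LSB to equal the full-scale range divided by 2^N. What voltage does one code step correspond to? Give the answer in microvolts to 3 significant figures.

1.75 µV

Range = 0.115 − (-0.115) = 0.23 V.
2^17 = 131072 levels.
LSB = 0.23 V / 2^17 = 1.75 µV.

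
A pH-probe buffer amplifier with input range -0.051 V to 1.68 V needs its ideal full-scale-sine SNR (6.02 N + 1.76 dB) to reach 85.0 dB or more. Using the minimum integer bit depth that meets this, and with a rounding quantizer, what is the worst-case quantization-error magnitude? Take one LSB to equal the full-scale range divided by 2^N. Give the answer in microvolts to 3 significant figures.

Range = 1.68 − (-0.051) = 1.731 V.
6.02 N + 1.76 ≥ 85.0 gives N ≥ 13.827, so the minimum integer is 14.
LSB = 1.731 V ÷ 2^14 = 1.731/16384 V = 105.65 µV.
Max error for round-to-nearest is LSB/2 = 52.8 µV.

52.8 µV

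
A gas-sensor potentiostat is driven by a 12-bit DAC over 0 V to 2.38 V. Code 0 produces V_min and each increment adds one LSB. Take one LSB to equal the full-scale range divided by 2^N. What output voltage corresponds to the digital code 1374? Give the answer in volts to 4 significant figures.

0.7984 V

Range is 2.38 V. LSB = 2.38 V / 2^12.
V_out = 0 + 1374 × (2.38/4096) V
      = 0 V + 0.798369 V = 0.798369 V.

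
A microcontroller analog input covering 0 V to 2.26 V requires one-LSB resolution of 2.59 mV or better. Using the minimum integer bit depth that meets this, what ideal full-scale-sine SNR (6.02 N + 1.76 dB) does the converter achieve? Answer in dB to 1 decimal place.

Span = 2.26 V.
Need 2^N ≥ 2.26 V / 2.59 mV = 872.6 → N_min = 10.
Ideal SNR at N = 10: 6.02·10 + 1.76 = 62.0 dB.

62.0 dB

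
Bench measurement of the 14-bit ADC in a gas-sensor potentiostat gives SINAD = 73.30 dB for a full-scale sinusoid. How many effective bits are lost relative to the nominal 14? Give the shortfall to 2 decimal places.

2.12 bits

ENOB = (SINAD − 1.76)/6.02 = (73.30 − 1.76)/6.02 = 11.8837 bits.
14 − 11.8837 = 2.12 bits below nominal.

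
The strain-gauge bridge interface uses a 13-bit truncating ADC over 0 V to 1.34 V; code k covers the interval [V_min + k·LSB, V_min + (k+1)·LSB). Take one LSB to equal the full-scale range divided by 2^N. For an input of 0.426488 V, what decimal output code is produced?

V_FS = 1.34 V. LSB = 1.34 V / 2^13 ≈ 163.6 µV.
(V_in − V_min) × 2^13/range = (0.426488 − (0)) × 8192/1.34 = 2607.306.
Floor → code = 2607.

2607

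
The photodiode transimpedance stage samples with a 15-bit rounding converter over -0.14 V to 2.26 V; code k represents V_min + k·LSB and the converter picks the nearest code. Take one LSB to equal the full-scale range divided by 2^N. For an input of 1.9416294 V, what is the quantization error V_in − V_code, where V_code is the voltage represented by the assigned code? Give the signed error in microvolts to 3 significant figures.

Range = 2.26 − (-0.14) = 2.4 V. LSB = 2.4 V / 2^15 ≈ 73.24 µV.
(V_in − V_min)/LSB = (1.9416294 − (-0.14)) × 32768/2.4 = 28421.1801 → nearest code k = 28421.
Reconstructed level: -0.14 + 28421 × 2.4/32768 V = 1.9416162109 V.
Error = V_in − V_code = 1.9416294 − (1.9416162109) = +13.2 µV.

+13.2 µV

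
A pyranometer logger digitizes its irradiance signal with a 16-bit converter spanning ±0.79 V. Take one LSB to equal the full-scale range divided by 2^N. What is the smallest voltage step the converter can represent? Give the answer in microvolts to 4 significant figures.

Span: 0.79 V − (-0.79 V) = 1.58 V.
2^16 = 65536 levels.
One LSB is 1.58 V / 65536 = 24.11 µV.

24.11 µV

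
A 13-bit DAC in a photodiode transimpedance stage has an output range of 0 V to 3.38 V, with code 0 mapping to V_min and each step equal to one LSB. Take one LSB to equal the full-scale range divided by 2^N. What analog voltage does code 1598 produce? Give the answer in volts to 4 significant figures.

0.6593 V

Span = 3.38 V. LSB = 3.38 V / 2^13.
Output = V_min + (1598/8192) × range = 0 + 0.195068 × 3.38 V
      = 0 + 0.659331 = 0.659331 V.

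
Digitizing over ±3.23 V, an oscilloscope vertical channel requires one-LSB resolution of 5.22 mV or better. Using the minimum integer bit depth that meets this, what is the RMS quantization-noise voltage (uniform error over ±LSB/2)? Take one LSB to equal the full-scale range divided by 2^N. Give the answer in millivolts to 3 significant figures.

0.911 mV

The full-scale span is 3.23 − (-3.23) = 6.46 V.
Required number of levels: 6.46/5.22 mV = 1237.5; smallest N with 2^N ≥ that is 11.
One LSB is 6.46 V / 2048 = 3.1543 mV.
σ_q = LSB/√12 = 3.1543 mV/3.4641 = 0.911 mV.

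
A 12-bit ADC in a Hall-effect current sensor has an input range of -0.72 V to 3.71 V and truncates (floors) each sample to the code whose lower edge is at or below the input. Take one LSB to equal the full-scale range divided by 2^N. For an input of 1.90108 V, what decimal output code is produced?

Full-scale range = 3.71 V − (-0.72 V) = 4.43 V. LSB = 4.43 V / 2^12 ≈ 1.082 mV.
code = ⌊(V_in − V_min)/LSB⌋ = ⌊(V_in − V_min) × 2^12 / range⌋
     = ⌊(1.90108 − (-0.72)) × 4096 / 4.43⌋ = ⌊2.62108 × 4096/4.43⌋
     = ⌊2423.464⌋ = 2423.

2423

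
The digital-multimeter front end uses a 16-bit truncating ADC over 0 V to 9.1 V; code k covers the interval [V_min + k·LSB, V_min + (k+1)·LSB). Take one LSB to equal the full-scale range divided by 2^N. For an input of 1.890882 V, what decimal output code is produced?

13617

Span = 9.1 V. LSB = 9.1 V / 2^16 ≈ 138.9 µV.
code = ⌊(V_in − V_min)/LSB⌋ = ⌊(V_in − V_min) × 2^16 / range⌋
     = ⌊(1.890882 − (0)) × 65536 / 9.1⌋ = ⌊1.890882 × 65536/9.1⌋
     = ⌊13617.675⌋ = 13617.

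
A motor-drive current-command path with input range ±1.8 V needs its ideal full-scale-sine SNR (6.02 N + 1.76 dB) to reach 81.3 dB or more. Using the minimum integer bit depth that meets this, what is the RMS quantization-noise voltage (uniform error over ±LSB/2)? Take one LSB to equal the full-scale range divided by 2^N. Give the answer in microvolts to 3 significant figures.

Span: 1.8 V − (-1.8 V) = 3.6 V.
Solving 6.02 N ≥ 81.3 − 1.76: N ≥ 13.213. Round up → N = 14.
Step size = 3.6/16384 V = 219.73 µV.
RMS noise = LSB/√12 = 63.4 µV.

63.4 µV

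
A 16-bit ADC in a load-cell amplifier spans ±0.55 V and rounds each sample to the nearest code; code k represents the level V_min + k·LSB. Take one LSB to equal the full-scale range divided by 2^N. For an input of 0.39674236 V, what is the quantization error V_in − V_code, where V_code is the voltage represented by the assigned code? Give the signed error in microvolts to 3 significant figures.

+3.16 µV

The full-scale span is 0.55 − (-0.55) = 1.1 V. LSB = 1.1 V / 2^16 ≈ 16.78 µV.
(0.39674236 − (-0.55)) / LSB = 0.94674236 × 65536/1.1 = 56405.1885. Nearest integer: k = 56405.
V_code = V_min + k × range/2^16 = -0.55 + 56405 × 1.1/65536 = 0.39673919678 V.
Error = V_in − V_code = 0.39674236 − (0.39673919678) = +3.16 µV.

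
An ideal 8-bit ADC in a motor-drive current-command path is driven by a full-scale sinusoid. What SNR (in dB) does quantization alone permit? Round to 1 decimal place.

SNR = 6.02·8 + 1.76 = 49.92 dB.

49.9 dB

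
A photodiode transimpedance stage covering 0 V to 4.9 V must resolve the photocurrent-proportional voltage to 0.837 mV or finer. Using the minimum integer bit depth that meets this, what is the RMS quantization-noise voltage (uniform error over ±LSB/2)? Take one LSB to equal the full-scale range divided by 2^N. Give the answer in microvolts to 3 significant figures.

Full-scale range = 4.9 V.
Levels needed ≥ 4.9/0.837 mV = 5854. 2^13 = 8192 suffices, so N_min = 13.
LSB = 4.9 V / 2^13 = 0.59814 mV.
V_rms = LSB/√12 = 173 µV.

173 µV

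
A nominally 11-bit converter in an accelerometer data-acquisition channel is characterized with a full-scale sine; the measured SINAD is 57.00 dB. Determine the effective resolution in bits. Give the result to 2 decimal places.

Inverting SNR = 6.02 N + 1.76: N_eff = (57.00 − 1.76)/6.02 = 9.1761.

9.18 bits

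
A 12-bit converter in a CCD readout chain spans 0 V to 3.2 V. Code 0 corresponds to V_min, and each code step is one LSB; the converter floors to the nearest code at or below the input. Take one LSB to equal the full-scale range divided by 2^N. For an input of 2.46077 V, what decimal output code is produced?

3149

Full-scale range = 3.2 V. LSB = 3.2 V / 2^12 ≈ 0.7812 mV.
(V_in − V_min) × 2^12/range = (2.46077 − (0)) × 4096/3.2 = 3149.786.
Floor → code = 3149.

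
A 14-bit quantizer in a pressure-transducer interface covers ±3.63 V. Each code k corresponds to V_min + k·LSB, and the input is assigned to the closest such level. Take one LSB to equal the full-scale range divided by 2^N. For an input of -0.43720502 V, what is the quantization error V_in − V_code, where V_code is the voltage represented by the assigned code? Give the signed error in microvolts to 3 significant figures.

The full-scale span is 3.63 − (-3.63) = 7.26 V. LSB = 7.26 V / 2^14 ≈ 443.1 µV.
Position in LSBs: (-0.43720502 − (-3.63)) × 16384/7.26 = 7205.3379; rounding gives k = 7205.
Reconstructed level: -3.63 + 7205 × 7.26/16384 V = -0.43735473633 V.
e = -0.43720502 − (-0.43735473633) = +150 µV.

+150 µV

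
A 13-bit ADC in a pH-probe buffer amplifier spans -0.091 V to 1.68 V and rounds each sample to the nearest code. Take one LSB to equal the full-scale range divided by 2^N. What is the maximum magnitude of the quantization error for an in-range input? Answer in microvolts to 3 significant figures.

The full-scale span is 1.68 − (-0.091) = 1.771 V.
Step size = 1.771/8192 V = 216.19 µV.
A rounding quantizer has |error| ≤ LSB/2 = 108 µV.

108 µV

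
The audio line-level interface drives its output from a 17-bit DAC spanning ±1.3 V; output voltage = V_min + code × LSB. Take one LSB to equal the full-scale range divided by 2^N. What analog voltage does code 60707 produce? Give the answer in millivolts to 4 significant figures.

Range = 1.3 − (-1.3) = 2.6 V. LSB = 2.6 V / 2^17.
V_out = -1.3 + 60707 × (2.6/131072) V
      = -1.3 + 1.20421 = -0.0957901 V.

-95.79 mV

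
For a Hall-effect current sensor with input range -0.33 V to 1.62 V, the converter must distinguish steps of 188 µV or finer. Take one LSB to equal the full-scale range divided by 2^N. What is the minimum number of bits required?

The full-scale span is 1.62 − (-0.33) = 1.95 V.
Levels needed ≥ 1.95/188 µV = 10370. 2^14 = 16384 suffices, so N_min = 14.

14 bits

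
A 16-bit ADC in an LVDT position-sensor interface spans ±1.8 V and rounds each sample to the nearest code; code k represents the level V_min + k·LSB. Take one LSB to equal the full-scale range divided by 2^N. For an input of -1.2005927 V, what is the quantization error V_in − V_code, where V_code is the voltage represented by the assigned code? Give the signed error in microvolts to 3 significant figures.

−6.76 µV

Range = 1.8 − (-1.8) = 3.6 V. LSB = 3.6 V / 2^16 ≈ 54.93 µV.
Position in LSBs: (-1.2005927 − (-1.8)) × 65536/3.6 = 10911.8769; rounding gives k = 10912.
V_code = -1.8 + (10912/65536) × 3.6 = -1.2005859375 V.
V_in − V_code = -1.2005927 − (-1.2005859375) = −6.76 µV.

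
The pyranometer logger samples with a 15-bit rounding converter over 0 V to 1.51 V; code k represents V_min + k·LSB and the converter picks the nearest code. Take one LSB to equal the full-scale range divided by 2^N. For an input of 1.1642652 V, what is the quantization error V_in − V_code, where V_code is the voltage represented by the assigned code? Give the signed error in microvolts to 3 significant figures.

+15.0 µV

Span = 1.51 V. LSB = 1.51 V / 2^15 ≈ 46.08 µV.
Position in LSBs: (1.1642652 − (0)) × 32768/1.51 = 25265.3259; rounding gives k = 25265.
V_code = 0 + (25265/32768) × 1.51 = 1.1642501831 V.
Error = V_in − V_code = 1.1642652 − (1.1642501831) = +15.0 µV.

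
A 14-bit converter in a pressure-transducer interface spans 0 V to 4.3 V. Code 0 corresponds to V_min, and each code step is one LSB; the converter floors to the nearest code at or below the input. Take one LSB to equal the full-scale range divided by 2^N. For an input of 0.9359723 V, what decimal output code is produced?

V_FS = 4.3 V. LSB = 4.3 V / 2^14 ≈ 262.5 µV.
(V_in − V_min) × 2^14/range = (0.9359723 − (0)) × 16384/4.3 = 3566.272.
Floor → code = 3566.

3566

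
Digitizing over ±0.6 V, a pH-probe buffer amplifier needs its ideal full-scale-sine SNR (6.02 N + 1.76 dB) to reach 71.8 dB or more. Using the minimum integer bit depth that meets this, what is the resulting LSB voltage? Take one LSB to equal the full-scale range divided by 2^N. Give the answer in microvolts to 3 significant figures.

Range = 0.6 − (-0.6) = 1.2 V.
N ≥ (71.8 − 1.76)/6.02 = 11.635 → N_min = 12.
Step size = 1.2/4096 V = 293 µV.

293 µV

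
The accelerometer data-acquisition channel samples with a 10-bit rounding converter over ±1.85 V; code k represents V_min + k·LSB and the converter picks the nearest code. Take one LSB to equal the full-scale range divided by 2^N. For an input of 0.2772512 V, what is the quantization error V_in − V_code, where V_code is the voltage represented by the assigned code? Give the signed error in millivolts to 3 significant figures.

−0.971 mV

Full-scale range = 1.85 V − (-1.85 V) = 3.7 V. LSB = 3.7 V / 2^10 ≈ 3.613 mV.
Position in LSBs: (0.2772512 − (-1.85)) × 1024/3.7 = 588.7311; rounding gives k = 589.
Reconstructed level: -1.85 + 589 × 3.7/1024 V = 0.2782226563 V.
e = 0.2772512 − (0.2782226563) = −0.971 mV.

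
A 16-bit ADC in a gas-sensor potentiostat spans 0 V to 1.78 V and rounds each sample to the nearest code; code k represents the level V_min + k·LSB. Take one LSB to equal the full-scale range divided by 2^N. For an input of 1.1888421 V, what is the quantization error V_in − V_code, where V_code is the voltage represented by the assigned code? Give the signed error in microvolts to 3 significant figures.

−6.47 µV

Full-scale range = 1.78 V. LSB = 1.78 V / 2^16 ≈ 27.16 µV.
(V_in − V_min)/LSB = (1.1888421 − (0)) × 65536/1.78 = 43770.7617 → nearest code k = 43771.
V_code = V_min + k × range/2^16 = 0 + 43771 × 1.78/65536 = 1.1888485718 V.
e = 1.1888421 − (1.1888485718) = −6.47 µV.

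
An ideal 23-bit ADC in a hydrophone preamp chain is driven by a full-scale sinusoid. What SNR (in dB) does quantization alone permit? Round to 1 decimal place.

140.2 dB

SNR = 6.02·23 + 1.76 = 140.22 dB.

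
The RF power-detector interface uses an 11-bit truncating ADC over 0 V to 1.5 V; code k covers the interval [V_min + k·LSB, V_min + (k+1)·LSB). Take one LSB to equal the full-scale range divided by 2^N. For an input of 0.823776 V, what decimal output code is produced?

Span = 1.5 V. LSB = 1.5 V / 2^11 ≈ 0.7324 mV.
code = ⌊(V_in − V_min)/LSB⌋ = ⌊(V_in − V_min) × 2^11 / range⌋
     = ⌊(0.823776 − (0)) × 2048 / 1.5⌋ = ⌊0.823776 × 2048/1.5⌋
     = ⌊1124.729⌋ = 1124.

1124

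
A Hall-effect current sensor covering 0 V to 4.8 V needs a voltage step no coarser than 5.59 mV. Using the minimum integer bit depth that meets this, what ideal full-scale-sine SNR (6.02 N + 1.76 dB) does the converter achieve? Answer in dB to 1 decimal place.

62.0 dB

Full-scale range = 4.8 V.
Need 2^N ≥ 4.8 V / 5.59 mV = 858.7 → N_min = 10.
6.02(10) + 1.76 = 61.96 dB.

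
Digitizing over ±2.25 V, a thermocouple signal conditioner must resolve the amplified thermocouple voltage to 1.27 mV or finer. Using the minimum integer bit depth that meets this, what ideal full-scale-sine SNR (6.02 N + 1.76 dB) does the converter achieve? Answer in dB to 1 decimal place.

Range = 2.25 − (-2.25) = 4.5 V.
Need 2^N ≥ 4.5 V / 1.27 mV = 3543 → N_min = 12.
SNR = 6.02 × 12 + 1.76 = 74.00 dB.

74.0 dB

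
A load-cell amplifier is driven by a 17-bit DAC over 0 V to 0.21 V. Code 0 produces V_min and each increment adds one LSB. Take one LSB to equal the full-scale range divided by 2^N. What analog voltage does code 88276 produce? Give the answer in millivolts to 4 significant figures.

Range is 0.21 V. LSB = 0.21 V / 2^17.
V_out = V_min + code × LSB = 0 V + 88276 × 0.21 V / 131072
      = 0 + 0.141433 = 0.141433 V.

141.4 mV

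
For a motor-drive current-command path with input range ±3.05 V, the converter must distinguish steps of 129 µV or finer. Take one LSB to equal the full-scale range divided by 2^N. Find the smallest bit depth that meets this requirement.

16 bits

Range = 3.05 − (-3.05) = 6.1 V.
Required number of levels: 6.1/129 µV = 47287; smallest N with 2^N ≥ that is 16.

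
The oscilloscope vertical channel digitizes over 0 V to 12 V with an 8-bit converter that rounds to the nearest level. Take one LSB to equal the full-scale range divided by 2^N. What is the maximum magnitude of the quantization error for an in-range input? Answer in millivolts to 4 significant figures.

23.44 mV

Range is 12 V.
Step size = 12/256 V = 46.8750 mV.
|e|_max = LSB/2 = 23.44 mV.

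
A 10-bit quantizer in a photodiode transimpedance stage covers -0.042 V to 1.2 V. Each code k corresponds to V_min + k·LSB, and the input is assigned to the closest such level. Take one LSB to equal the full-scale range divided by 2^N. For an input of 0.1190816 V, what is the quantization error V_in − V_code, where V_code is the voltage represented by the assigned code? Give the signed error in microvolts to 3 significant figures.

−233 µV

Span: 1.2 V − (-0.042 V) = 1.242 V. LSB = 1.242 V / 2^10 ≈ 1.213 mV.
(V_in − V_min)/LSB = (0.1190816 − (-0.042)) × 1024/1.242 = 132.8080 → nearest code k = 133.
V_code = V_min + k × range/2^10 = -0.042 + 133 × 1.242/1024 = 0.1193144531 V.
V_in − V_code = 0.1190816 − (0.1193144531) = −233 µV.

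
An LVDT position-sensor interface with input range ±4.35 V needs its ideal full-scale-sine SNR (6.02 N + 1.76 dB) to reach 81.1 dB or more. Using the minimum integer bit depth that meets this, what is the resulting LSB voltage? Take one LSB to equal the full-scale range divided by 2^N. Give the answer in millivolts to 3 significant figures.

0.531 mV

The full-scale span is 4.35 − (-4.35) = 8.7 V.
Solving 6.02 N ≥ 81.1 − 1.76: N ≥ 13.179. Round up → N = 14.
One LSB is 8.7 V / 16384 = 0.531 mV.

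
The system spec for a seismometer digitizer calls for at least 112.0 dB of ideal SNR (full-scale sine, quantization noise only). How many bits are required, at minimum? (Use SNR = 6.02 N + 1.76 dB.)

19 bits

N ≥ (112.0 − 1.76)/6.02 = 18.312 → N_min = 19.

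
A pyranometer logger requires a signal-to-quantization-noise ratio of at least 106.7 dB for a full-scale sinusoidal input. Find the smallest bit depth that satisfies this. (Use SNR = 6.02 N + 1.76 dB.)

Solving 6.02 N ≥ 106.7 − 1.76: N ≥ 17.432. Round up → N = 18.

18 bits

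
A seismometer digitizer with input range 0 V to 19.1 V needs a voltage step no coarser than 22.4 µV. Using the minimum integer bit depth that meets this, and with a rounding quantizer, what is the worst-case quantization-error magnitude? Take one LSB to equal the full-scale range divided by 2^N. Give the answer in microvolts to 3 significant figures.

9.11 µV

V_FS = 19.1 V.
Levels needed ≥ 19.1/22.4 µV = 852700. 2^20 = 1048576 suffices, so N_min = 20.
LSB = 19.1 V ÷ 2^20 = 19.1/1048576 V = 18.215 µV.
Half an LSB is 9.11 µV.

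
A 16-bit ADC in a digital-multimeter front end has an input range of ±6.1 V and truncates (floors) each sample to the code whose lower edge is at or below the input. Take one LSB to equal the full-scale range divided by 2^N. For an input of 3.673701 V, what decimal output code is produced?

The full-scale span is 6.1 − (-6.1) = 12.2 V. LSB = 12.2 V / 2^16 ≈ 186.2 µV.
V_in − V_min = 3.673701 − (-6.1) = 9.773701 V.
Divide by LSB: 9.773701 × 65536/12.2 = 52502.3991.
Truncating gives code 52502.

52502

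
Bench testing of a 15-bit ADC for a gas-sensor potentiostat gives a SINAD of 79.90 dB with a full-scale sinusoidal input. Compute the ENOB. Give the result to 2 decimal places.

12.98 bits

ENOB = (SINAD − 1.76) / 6.02 = (79.90 − 1.76) / 6.02 = 78.14 / 6.02 = 12.9801.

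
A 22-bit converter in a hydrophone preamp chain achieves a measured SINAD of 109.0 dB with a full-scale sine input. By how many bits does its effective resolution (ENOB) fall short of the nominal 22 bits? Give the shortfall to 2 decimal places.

ENOB = (SINAD − 1.76)/6.02 = (109.0 − 1.76)/6.02 = 17.8140 bits.
22 − 17.8140 = 4.19 bits below nominal.

4.19 bits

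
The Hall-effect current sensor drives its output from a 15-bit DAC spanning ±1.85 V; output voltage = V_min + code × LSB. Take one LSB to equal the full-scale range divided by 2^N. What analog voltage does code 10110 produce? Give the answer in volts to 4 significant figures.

-0.7084 V

Range = 1.85 − (-1.85) = 3.7 V. LSB = 3.7 V / 2^15.
V_out = -1.85 + 10110 × (3.7/32768) V
      = -1.85 + 1.14157 = -0.708429 V.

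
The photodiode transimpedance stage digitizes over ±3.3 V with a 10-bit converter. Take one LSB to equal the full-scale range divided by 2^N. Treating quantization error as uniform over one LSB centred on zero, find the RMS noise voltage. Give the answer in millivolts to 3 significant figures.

1.86 mV

The full-scale span is 3.3 − (-3.3) = 6.6 V.
One LSB is 6.6 V / 1024 = 6.4453 mV.
σ_q = LSB/√12 = 6.4453 mV/3.4641 = 1.86 mV.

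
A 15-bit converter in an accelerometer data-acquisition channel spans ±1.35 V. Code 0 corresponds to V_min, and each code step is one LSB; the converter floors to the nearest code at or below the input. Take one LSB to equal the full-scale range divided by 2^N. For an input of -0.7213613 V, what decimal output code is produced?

The full-scale span is 1.35 − (-1.35) = 2.7 V. LSB = 2.7 V / 2^15 ≈ 82.40 µV.
(V_in − V_min) × 2^15/range = (-0.7213613 − (-1.35)) × 32768/2.7 = 7629.346.
Floor → code = 7629.

7629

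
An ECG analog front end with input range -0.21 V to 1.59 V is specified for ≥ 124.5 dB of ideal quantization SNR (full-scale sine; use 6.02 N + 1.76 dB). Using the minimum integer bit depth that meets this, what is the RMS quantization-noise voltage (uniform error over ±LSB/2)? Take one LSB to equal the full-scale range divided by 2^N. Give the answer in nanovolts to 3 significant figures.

248 nV

Span: 1.59 V − (-0.21 V) = 1.8 V.
Required N = ⌈(124.5 − 1.76)/6.02⌉ = ⌈20.389⌉ = 21.
LSB = 1.8 V / 2^21 = 0.85831 µV.
RMS noise = LSB/√12 = 248 nV.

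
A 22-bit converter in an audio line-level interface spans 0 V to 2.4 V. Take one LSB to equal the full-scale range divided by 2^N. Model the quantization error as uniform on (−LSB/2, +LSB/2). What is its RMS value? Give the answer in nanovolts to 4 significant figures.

V_FS = 2.4 V.
LSB = 2.4 V ÷ 2^22 = 2.4/4194304 V = 0.572205 µV.
RMS of a uniform error over width LSB is LSB/√12 = 165.2 nV.

165.2 nV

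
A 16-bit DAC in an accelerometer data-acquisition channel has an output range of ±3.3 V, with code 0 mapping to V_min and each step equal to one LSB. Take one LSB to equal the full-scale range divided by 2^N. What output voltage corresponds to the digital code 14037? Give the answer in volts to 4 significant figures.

-1.886 V

Range = 3.3 − (-3.3) = 6.6 V. LSB = 6.6 V / 2^16.
V_out = V_min + code × LSB = -3.3 V + 14037 × 6.6 V / 65536
      = -3.3 + 1.41364 = -1.88636 V.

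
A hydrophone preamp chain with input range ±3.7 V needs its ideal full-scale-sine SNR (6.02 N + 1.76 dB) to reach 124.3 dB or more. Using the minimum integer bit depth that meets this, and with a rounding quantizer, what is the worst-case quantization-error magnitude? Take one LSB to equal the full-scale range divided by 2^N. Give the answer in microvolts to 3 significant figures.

Span: 3.7 V − (-3.7 V) = 7.4 V.
N ≥ (124.3 − 1.76)/6.02 = 20.355 → N_min = 21.
LSB = 7.4 V / 2^21 = 3.5286 µV.
|e|_max = LSB/2 = 1.76 µV.

1.76 µV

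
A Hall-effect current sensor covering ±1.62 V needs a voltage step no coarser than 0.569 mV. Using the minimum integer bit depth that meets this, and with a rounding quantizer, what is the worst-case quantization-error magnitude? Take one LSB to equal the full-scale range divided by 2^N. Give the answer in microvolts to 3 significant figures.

Range = 1.62 − (-1.62) = 3.24 V.
Levels needed ≥ 3.24/0.569 mV = 5694. 2^13 = 8192 suffices, so N_min = 13.
Step size = 3.24/8192 V = 395.51 µV.
Half an LSB is 198 µV.

198 µV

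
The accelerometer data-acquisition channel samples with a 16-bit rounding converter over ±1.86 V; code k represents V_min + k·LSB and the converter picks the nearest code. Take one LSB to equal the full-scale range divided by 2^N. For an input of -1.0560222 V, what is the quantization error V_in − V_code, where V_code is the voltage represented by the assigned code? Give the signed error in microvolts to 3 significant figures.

Range = 1.86 − (-1.86) = 3.72 V. LSB = 3.72 V / 2^16 ≈ 56.76 µV.
Position in LSBs: (-1.0560222 − (-1.86)) × 65536/3.72 = 14163.8412; rounding gives k = 14164.
V_code = V_min + k × range/2^16 = -1.86 + 14164 × 3.72/65536 = -1.0560131836 V.
e = -1.0560222 − (-1.0560131836) = −9.02 µV.

−9.02 µV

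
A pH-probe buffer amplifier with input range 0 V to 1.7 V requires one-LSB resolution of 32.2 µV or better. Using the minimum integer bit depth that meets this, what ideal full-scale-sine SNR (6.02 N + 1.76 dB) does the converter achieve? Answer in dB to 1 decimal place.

Span = 1.7 V.
Levels needed ≥ 1.7/32.2 µV = 52800. 2^16 = 65536 suffices, so N_min = 16.
6.02(16) + 1.76 = 98.08 dB.

98.1 dB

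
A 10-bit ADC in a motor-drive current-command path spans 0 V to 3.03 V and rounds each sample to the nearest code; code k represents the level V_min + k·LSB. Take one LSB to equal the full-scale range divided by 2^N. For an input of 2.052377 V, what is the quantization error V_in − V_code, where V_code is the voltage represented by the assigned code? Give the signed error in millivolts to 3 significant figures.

−1.16 mV

Span = 3.03 V. LSB = 3.03 V / 2^10 ≈ 2.959 mV.
(2.052377 − (0)) / LSB = 2.052377 × 1024/3.03 = 693.6086. Nearest integer: k = 694.
V_code = 0 + (694/1024) × 3.03 = 2.053535156 V.
Error = V_in − V_code = 2.052377 − (2.053535156) = −1.16 mV.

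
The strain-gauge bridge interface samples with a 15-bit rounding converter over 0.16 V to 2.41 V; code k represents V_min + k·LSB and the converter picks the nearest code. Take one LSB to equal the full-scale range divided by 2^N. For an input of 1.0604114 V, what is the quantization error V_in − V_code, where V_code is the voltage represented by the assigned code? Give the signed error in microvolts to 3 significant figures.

Span: 2.41 V − (0.16 V) = 2.25 V. LSB = 2.25 V / 2^15 ≈ 68.66 µV.
(V_in − V_min)/LSB = (1.0604114 − (0.16)) × 32768/2.25 = 13113.1914 → nearest code k = 13113.
V_code = 0.16 + (13113/32768) × 2.25 = 1.0603982544 V.
e = 1.0604114 − (1.0603982544) = +13.1 µV.

+13.1 µV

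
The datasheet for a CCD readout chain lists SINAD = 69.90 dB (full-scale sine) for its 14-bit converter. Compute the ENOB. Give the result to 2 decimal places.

11.32 bits

ENOB = (69.90 − 1.76)/6.02 = 11.3189 bits.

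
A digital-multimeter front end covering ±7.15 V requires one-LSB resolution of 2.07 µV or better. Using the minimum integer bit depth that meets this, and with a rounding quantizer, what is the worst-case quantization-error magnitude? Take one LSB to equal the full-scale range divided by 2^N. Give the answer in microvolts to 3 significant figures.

Range = 7.15 − (-7.15) = 14.3 V.
Levels needed ≥ 14.3/2.07 µV = 6.908e6. 2^23 = 8388608 suffices, so N_min = 23.
One LSB is 14.3 V / 8388608 = 1.7047 µV.
Half an LSB is 0.852 µV.

0.852 µV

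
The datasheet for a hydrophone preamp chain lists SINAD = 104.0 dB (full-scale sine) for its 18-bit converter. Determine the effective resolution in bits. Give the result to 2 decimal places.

ENOB = (SINAD − 1.76) / 6.02 = (104.0 − 1.76) / 6.02 = 102.24 / 6.02 = 16.9834.

16.98 bits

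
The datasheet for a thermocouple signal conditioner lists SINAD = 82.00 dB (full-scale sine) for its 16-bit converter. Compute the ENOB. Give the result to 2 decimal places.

ENOB = (SINAD − 1.76) / 6.02 = (82.00 − 1.76) / 6.02 = 80.24 / 6.02 = 13.3289.

13.33 bits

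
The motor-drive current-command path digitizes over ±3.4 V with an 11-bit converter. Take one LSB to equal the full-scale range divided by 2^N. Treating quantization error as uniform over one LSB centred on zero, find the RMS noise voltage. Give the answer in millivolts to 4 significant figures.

0.9585 mV

Range = 3.4 − (-3.4) = 6.8 V.
Step size = 6.8/2048 V = 3.32031 mV.
σ_q = LSB/√12 = 3.32031 mV/3.4641 = 0.9585 mV.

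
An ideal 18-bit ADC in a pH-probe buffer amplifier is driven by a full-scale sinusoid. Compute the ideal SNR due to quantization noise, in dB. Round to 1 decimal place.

110.1 dB

Ideal quantization SNR: 6.02 × 18 + 1.76 dB = 110.1 dB.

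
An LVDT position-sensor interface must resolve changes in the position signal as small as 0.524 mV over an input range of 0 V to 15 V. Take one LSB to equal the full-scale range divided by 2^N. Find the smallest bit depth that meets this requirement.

Full-scale range = 15 V.
Required number of levels: 15/0.524 mV = 28626; smallest N with 2^N ≥ that is 15.

15 bits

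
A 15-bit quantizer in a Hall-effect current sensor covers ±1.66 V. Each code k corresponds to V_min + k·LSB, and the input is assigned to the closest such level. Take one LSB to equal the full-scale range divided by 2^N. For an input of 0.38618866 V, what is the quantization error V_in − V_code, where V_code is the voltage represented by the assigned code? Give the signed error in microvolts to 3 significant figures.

−36.9 µV

Range = 1.66 − (-1.66) = 3.32 V. LSB = 3.32 V / 2^15 ≈ 101.3 µV.
(0.38618866 − (-1.66)) / LSB = 2.04618866 × 32768/3.32 = 20195.6355. Nearest integer: k = 20196.
Reconstructed level: -1.66 + 20196 × 3.32/32768 V = 0.38622558594 V.
e = 0.38618866 − (0.38622558594) = −36.9 µV.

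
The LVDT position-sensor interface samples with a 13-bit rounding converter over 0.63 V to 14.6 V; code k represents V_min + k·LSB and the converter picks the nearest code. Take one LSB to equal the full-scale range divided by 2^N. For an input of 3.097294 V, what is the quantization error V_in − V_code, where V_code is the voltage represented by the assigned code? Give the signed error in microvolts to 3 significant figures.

−307 µV

Range = 14.6 − (0.63) = 13.97 V. LSB = 13.97 V / 2^13 ≈ 1.705 mV.
(V_in − V_min)/LSB = (3.097294 − (0.63)) × 8192/13.97 = 1446.8198 → nearest code k = 1447.
V_code = 0.63 + (1447/8192) × 13.97 = 3.097601318 V.
V_in − V_code = 3.097294 − (3.097601318) = −307 µV.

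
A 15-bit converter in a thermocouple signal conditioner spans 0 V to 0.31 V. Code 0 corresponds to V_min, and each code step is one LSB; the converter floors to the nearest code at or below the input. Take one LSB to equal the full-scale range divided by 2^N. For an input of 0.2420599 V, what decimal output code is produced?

25586

Span = 0.31 V. LSB = 0.31 V / 2^15 ≈ 9.460 µV.
(V_in − V_min) × 2^15/range = (0.2420599 − (0)) × 32768/0.31 = 25586.512.
Floor → code = 25586.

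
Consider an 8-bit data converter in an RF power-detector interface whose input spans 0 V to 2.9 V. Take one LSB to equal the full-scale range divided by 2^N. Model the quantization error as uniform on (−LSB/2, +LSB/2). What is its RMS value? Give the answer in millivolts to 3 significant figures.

Range is 2.9 V.
Step size = 2.9/256 V = 11.328 mV.
RMS of a uniform error over width LSB is LSB/√12 = 3.27 mV.

3.27 mV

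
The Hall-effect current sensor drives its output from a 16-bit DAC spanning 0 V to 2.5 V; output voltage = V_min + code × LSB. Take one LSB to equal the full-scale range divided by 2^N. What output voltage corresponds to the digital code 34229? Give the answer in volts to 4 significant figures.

1.306 V

Range is 2.5 V. LSB = 2.5 V / 2^16.
V_out = 0 + 34229 × (2.5/65536) V
      = 0 V + 1.30573 V = 1.30573 V.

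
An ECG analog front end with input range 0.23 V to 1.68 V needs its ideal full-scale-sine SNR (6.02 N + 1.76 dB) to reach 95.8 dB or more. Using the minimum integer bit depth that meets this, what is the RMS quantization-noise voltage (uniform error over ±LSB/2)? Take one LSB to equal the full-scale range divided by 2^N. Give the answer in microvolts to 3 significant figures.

Span: 1.68 V − (0.23 V) = 1.45 V.
6.02 N + 1.76 ≥ 95.8 gives N ≥ 15.621, so the minimum integer is 16.
LSB = 1.45 V / 2^16 = 22.125 µV.
V_rms = LSB/√12 = 6.39 µV.

6.39 µV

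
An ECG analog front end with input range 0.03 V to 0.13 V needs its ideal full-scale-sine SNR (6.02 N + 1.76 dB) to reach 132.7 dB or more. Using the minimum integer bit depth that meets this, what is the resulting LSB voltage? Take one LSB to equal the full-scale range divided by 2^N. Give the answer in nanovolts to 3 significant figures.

23.8 nV

Full-scale range = 0.13 V − (0.03 V) = 0.1 V.
Solving 6.02 N ≥ 132.7 − 1.76: N ≥ 21.751. Round up → N = 22.
One LSB is 0.1 V / 4194304 = 23.8 nV.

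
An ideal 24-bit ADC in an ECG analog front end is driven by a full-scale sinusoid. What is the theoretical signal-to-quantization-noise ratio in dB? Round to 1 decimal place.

For an ideal N-bit converter with full-scale sine input, SNR = 6.02 N + 1.76 dB. SNR = 6.02 × 24 + 1.76 = 144.48 + 1.76 = 146.24 dB.

146.2 dB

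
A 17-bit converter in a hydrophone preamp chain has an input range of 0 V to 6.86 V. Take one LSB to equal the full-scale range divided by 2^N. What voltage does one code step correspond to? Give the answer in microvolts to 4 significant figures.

52.34 µV

Span = 6.86 V.
2^17 = 131072 levels.
One LSB is 6.86 V / 131072 = 52.34 µV.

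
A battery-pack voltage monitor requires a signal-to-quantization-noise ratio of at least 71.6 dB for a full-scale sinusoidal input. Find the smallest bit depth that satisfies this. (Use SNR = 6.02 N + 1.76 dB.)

6.02 N + 1.76 ≥ 71.6 gives N ≥ 11.601, so the minimum integer is 12.

12 bits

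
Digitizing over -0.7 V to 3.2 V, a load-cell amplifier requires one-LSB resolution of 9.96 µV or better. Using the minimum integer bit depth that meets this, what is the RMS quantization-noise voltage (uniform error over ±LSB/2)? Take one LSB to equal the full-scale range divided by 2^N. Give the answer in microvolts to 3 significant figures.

The full-scale span is 3.2 − (-0.7) = 3.9 V.
Need 2^N ≥ 3.9 V / 9.96 µV = 391600 → N_min = 19.
LSB = 3.9 V / 2^19 = 7.4387 µV.
V_rms = LSB/√12 = 2.15 µV.

2.15 µV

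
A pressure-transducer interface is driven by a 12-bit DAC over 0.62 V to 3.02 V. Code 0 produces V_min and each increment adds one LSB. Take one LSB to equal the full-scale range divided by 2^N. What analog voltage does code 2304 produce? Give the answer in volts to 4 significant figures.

1.970 V

Span: 3.02 V − (0.62 V) = 2.4 V. LSB = 2.4 V / 2^12.
V_out = V_min + code × LSB = 0.62 V + 2304 × 2.4 V / 4096
      = 0.62 V + 1.35000 V = 1.97000 V.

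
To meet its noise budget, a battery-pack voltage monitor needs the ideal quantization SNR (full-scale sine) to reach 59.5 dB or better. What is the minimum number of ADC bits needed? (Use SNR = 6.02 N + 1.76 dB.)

10 bits

Solving 6.02 N ≥ 59.5 − 1.76: N ≥ 9.591. Round up → N = 10.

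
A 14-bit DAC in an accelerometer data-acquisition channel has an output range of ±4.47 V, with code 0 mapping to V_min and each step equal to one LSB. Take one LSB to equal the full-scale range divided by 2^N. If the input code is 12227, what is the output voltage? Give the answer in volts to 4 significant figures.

Full-scale range = 4.47 V − (-4.47 V) = 8.94 V. LSB = 8.94 V / 2^14.
V_out = -4.47 + 12227 × (8.94/16384) V
      = -4.47 + 6.67172 = 2.20172 V.

2.202 V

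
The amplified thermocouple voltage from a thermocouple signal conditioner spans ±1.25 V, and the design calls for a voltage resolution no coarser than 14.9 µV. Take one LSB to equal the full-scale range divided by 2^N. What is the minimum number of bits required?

18 bits

Span: 1.25 V − (-1.25 V) = 2.5 V.
Required number of levels: 2.5/14.9 µV = 167790; smallest N with 2^N ≥ that is 18.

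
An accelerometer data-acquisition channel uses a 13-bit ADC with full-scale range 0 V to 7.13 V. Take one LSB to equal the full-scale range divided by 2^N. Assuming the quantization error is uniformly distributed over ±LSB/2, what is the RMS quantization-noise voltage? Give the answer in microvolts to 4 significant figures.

Range is 7.13 V.
LSB = 7.13 V ÷ 2^13 = 7.13/8192 V = 0.870361 mV.
For a uniform distribution on [−LSB/2, +LSB/2], V_rms = LSB/√12 = 0.870361 mV/3.4641 = 251.3 µV.

251.3 µV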